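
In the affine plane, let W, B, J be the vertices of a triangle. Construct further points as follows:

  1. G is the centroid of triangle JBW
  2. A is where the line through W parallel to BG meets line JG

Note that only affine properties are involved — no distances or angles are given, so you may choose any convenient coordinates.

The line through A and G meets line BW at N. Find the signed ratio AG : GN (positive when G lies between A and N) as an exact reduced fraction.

Choose coordinates W = (0, 0), B = (1, 0), J = (0, 1).
1. G is the centroid of triangle JBW ⇒ G = (1/3, 1/3)
2. A is where the line through W parallel to BG meets line JG ⇒ A = (2/3, -1/3)
line AG meets BW at N = (1/2, 0)
G = A + t·(N−A) with t = 2, so AG:GN = 2:-1

AG:GN = -2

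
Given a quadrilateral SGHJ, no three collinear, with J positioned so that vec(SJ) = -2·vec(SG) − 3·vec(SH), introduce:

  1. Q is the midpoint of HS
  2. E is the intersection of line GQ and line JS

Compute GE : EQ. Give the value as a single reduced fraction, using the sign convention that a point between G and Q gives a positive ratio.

Work in coordinates with S = (0, 0), G = (1, 0), H = (0, 1), J = (-2, -3).
1. Q is the midpoint of HS ⇒ Q = (0, 1/2)
2. E is the intersection of line GQ and line JS ⇒ E = (1/4, 3/8)
E = G + t·(Q−G) with t = 3/4, so GE:EQ = t:(1−t) = 3/4:1/4

GE:EQ = 3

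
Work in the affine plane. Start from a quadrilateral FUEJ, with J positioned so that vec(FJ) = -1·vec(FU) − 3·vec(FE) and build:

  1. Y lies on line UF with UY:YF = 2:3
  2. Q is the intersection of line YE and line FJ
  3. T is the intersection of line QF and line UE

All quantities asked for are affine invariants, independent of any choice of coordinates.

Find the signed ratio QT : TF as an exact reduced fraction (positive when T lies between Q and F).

QT:TF = -1/7

Work in coordinates with F = (0, 0), U = (1, 0), E = (0, 1), J = (-1, -3).
1. Y lies on line UF with UY:YF = 2:3 ⇒ Y = (3/5, 0)
2. Q is the intersection of line YE and line FJ ⇒ Q = (3/14, 9/14)
3. T is the intersection of line QF and line UE ⇒ T = (1/4, 3/4)
T = Q + t·(F−Q) with t = -1/6, so QT:TF = t:(1−t) = -1/6:7/6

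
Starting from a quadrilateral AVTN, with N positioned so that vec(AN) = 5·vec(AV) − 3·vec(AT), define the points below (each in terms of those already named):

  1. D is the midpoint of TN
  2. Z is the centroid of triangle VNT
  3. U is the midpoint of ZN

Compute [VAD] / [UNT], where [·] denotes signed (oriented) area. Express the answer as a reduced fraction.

[VAD]:[UNT] = 6

Assign A = (0, 0), V = (1, 0), T = (0, 1), N = (5, -3) — the answer is frame-independent, so this choice is without loss of generality.
1. D is the midpoint of TN ⇒ D = (5/2, -1)
2. Z is the centroid of triangle VNT ⇒ Z = (2, -2/3)
3. U is the midpoint of ZN ⇒ U = (7/2, -11/6)
2·[VAD] = 1, 2·[UNT] = 1/6
[VAD]:[UNT] = 1:1/6 = 6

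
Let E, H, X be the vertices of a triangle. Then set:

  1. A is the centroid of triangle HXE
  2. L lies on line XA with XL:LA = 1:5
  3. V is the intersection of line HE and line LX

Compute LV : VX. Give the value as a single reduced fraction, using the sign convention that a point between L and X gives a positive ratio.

Set E = (0, 0), H = (1, 0), X = (0, 1); any affine frame gives the same invariant.
1. A is the centroid of triangle HXE ⇒ A = (1/3, 1/3)
2. L lies on line XA with XL:LA = 1:5 ⇒ L = (1/18, 8/9)
3. V is the intersection of line HE and line LX ⇒ V = (1/2, 0)
V = L + t·(X−L) with t = -8, so LV:VX = t:(1−t) = -8:9

LV:VX = -8/9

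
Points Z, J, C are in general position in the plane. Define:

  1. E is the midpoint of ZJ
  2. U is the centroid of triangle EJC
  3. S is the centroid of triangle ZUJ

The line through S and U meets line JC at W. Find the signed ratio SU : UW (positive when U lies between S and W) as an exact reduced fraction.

Set Z = (0, 0), J = (1, 0), C = (0, 1); any affine frame gives the same invariant.
1. E is the midpoint of ZJ ⇒ E = (1/2, 0)
2. U is the centroid of triangle EJC ⇒ U = (1/2, 1/3)
3. S is the centroid of triangle ZUJ ⇒ S = (1/2, 1/9)
line SU meets JC at W = (1/2, 1/2)
U = S + t·(W−S) with t = 4/7, so SU:UW = 4/7:3/7

SU:UW = 4/3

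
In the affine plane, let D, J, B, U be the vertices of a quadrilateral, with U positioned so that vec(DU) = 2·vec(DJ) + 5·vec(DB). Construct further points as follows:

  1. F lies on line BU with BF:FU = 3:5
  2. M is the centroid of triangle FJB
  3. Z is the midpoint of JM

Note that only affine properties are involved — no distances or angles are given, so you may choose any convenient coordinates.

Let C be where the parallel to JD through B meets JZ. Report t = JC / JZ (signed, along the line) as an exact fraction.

t = 12/7

Choose coordinates D = (0, 0), J = (1, 0), B = (0, 1), U = (2, 5).
1. F lies on line BU with BF:FU = 3:5 ⇒ F = (3/4, 5/2)
2. M is the centroid of triangle FJB ⇒ M = (7/12, 7/6)
3. Z is the midpoint of JM ⇒ Z = (19/24, 7/12)
through B parallel to JD: direction (-1, 0); meets JZ at C = (9/14, 1)
C = J + t·(Z−J) with t = 12/7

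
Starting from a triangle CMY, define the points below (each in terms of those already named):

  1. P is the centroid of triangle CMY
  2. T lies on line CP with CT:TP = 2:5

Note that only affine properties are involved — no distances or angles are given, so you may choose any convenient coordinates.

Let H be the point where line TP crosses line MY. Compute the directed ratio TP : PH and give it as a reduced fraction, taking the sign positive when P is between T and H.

Set C = (0, 0), M = (1, 0), Y = (0, 1); any affine frame gives the same invariant.
1. P is the centroid of triangle CMY ⇒ P = (1/3, 1/3)
2. T lies on line CP with CT:TP = 2:5 ⇒ T = (2/21, 2/21)
line TP meets MY at H = (1/2, 1/2)
P = T + t·(H−T) with t = 10/17, so TP:PH = 10/17:7/17

TP:PH = 10/7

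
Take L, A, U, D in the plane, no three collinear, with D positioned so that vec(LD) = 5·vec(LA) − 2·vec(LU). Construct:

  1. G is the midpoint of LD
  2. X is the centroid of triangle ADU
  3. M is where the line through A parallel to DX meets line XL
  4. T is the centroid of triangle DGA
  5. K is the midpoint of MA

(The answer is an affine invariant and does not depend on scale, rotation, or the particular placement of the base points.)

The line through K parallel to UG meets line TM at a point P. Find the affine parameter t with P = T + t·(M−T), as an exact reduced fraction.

Work in coordinates with L = (0, 0), A = (1, 0), U = (0, 1), D = (5, -2).
1. G is the midpoint of LD ⇒ G = (5/2, -1)
2. X is the centroid of triangle ADU ⇒ X = (2, -1/3)
3. M is where the line through A parallel to DX meets line XL ⇒ M = (10/7, -5/21)
4. T is the centroid of triangle DGA ⇒ T = (17/6, -1)
5. K is the midpoint of MA ⇒ K = (17/14, -5/42)
through K parallel to UG: direction (5/2, -2); meets TM at P = (3911/3192, -17/133)
P = T + t·(M−T) with t = 87/76

t = 87/76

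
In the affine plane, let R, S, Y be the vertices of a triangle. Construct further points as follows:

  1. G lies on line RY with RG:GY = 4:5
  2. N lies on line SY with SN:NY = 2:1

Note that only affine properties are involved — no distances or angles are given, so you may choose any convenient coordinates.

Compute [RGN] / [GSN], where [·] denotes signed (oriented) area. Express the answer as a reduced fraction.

Work in coordinates with R = (0, 0), S = (1, 0), Y = (0, 1).
1. G lies on line RY with RG:GY = 4:5 ⇒ G = (0, 4/9)
2. N lies on line SY with SN:NY = 2:1 ⇒ N = (1/3, 2/3)
2·[RGN] = -4/27, 2·[GSN] = 10/27
[RGN]:[GSN] = -4/27:10/27 = -2/5

[RGN]:[GSN] = -2/5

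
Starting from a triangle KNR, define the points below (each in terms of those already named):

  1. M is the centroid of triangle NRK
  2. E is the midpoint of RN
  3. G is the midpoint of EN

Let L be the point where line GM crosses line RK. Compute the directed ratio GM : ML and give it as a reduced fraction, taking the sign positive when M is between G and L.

Work in coordinates with K = (0, 0), N = (1, 0), R = (0, 1).
1. M is the centroid of triangle NRK ⇒ M = (1/3, 1/3)
2. E is the midpoint of RN ⇒ E = (1/2, 1/2)
3. G is the midpoint of EN ⇒ G = (3/4, 1/4)
line GM meets RK at L = (0, 2/5)
M = G + t·(L−G) with t = 5/9, so GM:ML = 5/9:4/9

GM:ML = 5/4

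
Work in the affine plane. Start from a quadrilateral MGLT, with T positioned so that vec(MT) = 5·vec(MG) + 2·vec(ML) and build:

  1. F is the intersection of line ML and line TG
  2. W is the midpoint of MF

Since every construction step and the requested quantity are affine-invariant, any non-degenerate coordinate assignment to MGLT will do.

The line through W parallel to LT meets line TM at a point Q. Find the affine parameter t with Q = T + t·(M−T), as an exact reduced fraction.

t = 5/4

Choose coordinates M = (0, 0), G = (1, 0), L = (0, 1), T = (5, 2).
1. F is the intersection of line ML and line TG ⇒ F = (0, -1/2)
2. W is the midpoint of MF ⇒ W = (0, -1/4)
through W parallel to LT: direction (5, 1); meets TM at Q = (-5/4, -1/2)
Q = T + t·(M−T) with t = 5/4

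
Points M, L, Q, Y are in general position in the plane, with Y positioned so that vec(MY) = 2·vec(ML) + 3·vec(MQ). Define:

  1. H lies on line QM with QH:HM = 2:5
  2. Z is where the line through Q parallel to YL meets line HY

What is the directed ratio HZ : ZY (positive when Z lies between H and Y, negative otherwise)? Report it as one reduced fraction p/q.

HZ:ZY = -1/14

Work in coordinates with M = (0, 0), L = (1, 0), Q = (0, 1), Y = (2, 3).
1. H lies on line QM with QH:HM = 2:5 ⇒ H = (0, 5/7)
2. Z is where the line through Q parallel to YL meets line HY ⇒ Z = (-2/13, 7/13)
Z = H + t·(Y−H) with t = -1/13, so HZ:ZY = t:(1−t) = -1/13:14/13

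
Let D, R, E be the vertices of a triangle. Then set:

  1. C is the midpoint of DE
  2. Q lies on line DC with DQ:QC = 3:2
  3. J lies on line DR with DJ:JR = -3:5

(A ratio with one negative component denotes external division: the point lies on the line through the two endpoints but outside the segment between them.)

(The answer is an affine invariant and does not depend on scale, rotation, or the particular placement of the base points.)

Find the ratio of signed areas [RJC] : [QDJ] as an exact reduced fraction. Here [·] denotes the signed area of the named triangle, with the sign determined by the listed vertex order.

[RJC]:[QDJ] = 25/9

Work in coordinates with D = (0, 0), R = (1, 0), E = (0, 1).
1. C is the midpoint of DE ⇒ C = (0, 1/2)
2. Q lies on line DC with DQ:QC = 3:2 ⇒ Q = (0, 3/10)
3. J lies on line DR with DJ:JR = -3:5 ⇒ J = (-3/2, 0)
2·[RJC] = -5/4, 2·[QDJ] = -9/20
[RJC]:[QDJ] = -5/4:-9/20 = 25/9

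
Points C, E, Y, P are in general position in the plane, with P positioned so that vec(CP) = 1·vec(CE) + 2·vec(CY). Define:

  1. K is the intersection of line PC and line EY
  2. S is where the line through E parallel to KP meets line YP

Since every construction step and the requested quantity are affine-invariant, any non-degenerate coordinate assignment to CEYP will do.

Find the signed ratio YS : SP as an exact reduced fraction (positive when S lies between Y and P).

Assign C = (0, 0), E = (1, 0), Y = (0, 1), P = (1, 2) — the answer is frame-independent, so this choice is without loss of generality.
1. K is the intersection of line PC and line EY ⇒ K = (1/3, 2/3)
2. S is where the line through E parallel to KP meets line YP ⇒ S = (3, 4)
S = Y + t·(P−Y) with t = 3, so YS:SP = t:(1−t) = 3:-2

YS:SP = -3/2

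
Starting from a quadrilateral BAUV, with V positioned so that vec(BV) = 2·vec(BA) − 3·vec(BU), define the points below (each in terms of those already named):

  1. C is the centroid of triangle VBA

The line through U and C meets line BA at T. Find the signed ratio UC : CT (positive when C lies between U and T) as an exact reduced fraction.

UC:CT = -2

Assign B = (0, 0), A = (1, 0), U = (0, 1), V = (2, -3) — the answer is frame-independent, so this choice is without loss of generality.
1. C is the centroid of triangle VBA ⇒ C = (1, -1)
line UC meets BA at T = (1/2, 0)
C = U + t·(T−U) with t = 2, so UC:CT = 2:-1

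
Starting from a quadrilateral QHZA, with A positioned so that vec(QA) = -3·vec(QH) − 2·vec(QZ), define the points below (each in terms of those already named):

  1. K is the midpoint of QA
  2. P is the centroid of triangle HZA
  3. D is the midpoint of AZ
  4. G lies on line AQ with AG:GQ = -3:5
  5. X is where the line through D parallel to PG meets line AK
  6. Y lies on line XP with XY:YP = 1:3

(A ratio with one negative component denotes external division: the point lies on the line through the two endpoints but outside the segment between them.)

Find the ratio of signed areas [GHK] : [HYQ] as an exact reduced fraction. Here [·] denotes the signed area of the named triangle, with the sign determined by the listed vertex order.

Work in coordinates with Q = (0, 0), H = (1, 0), Z = (0, 1), A = (-3, -2).
1. K is the midpoint of QA ⇒ K = (-3/2, -1)
2. P is the centroid of triangle HZA ⇒ P = (-2/3, -1/3)
3. D is the midpoint of AZ ⇒ D = (-3/2, -1/2)
4. G lies on line AQ with AG:GQ = -3:5 ⇒ G = (-15/2, -5)
5. X is where the line through D parallel to PG meets line AK ⇒ X = (-129/4, -43/2)
6. Y lies on line XP with XY:YP = 1:3 ⇒ Y = (-1169/48, -389/24)
2·[GHK] = 4, 2·[HYQ] = -389/24
[GHK]:[HYQ] = 4:-389/24 = -96/389

[GHK]:[HYQ] = -96/389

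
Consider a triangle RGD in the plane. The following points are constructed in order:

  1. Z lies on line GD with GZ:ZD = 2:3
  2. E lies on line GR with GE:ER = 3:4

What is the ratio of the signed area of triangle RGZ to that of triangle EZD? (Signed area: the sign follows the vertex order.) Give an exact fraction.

Assign R = (0, 0), G = (1, 0), D = (0, 1) — the answer is frame-independent, so this choice is without loss of generality.
1. Z lies on line GD with GZ:ZD = 2:3 ⇒ Z = (3/5, 2/5)
2. E lies on line GR with GE:ER = 3:4 ⇒ E = (4/7, 0)
2·[RGZ] = 2/5, 2·[EZD] = 9/35
[RGZ]:[EZD] = 2/5:9/35 = 14/9

[RGZ]:[EZD] = 14/9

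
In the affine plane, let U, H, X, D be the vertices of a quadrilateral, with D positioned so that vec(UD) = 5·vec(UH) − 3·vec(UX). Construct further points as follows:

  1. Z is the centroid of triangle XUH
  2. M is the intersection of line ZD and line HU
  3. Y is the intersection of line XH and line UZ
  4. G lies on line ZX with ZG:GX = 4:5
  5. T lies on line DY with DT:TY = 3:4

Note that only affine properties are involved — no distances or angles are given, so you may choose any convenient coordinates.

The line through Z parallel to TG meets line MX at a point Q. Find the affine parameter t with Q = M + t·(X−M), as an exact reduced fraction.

t = -4/149

Work in coordinates with U = (0, 0), H = (1, 0), X = (0, 1), D = (5, -3).
1. Z is the centroid of triangle XUH ⇒ Z = (1/3, 1/3)
2. M is the intersection of line ZD and line HU ⇒ M = (4/5, 0)
3. Y is the intersection of line XH and line UZ ⇒ Y = (1/2, 1/2)
4. G lies on line ZX with ZG:GX = 4:5 ⇒ G = (5/27, 17/27)
5. T lies on line DY with DT:TY = 3:4 ⇒ T = (43/14, -3/2)
through Z parallel to TG: direction (-1091/378, 115/54); meets MX at Q = (612/745, -4/149)
Q = M + t·(X−M) with t = -4/149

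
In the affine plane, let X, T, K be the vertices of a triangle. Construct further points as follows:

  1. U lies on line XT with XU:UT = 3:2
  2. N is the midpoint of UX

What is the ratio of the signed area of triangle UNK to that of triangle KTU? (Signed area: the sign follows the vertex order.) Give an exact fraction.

Assign X = (0, 0), T = (1, 0), K = (0, 1) — the answer is frame-independent, so this choice is without loss of generality.
1. U lies on line XT with XU:UT = 3:2 ⇒ U = (3/5, 0)
2. N is the midpoint of UX ⇒ N = (3/10, 0)
2·[UNK] = -3/10, 2·[KTU] = -2/5
[UNK]:[KTU] = -3/10:-2/5 = 3/4

[UNK]:[KTU] = 3/4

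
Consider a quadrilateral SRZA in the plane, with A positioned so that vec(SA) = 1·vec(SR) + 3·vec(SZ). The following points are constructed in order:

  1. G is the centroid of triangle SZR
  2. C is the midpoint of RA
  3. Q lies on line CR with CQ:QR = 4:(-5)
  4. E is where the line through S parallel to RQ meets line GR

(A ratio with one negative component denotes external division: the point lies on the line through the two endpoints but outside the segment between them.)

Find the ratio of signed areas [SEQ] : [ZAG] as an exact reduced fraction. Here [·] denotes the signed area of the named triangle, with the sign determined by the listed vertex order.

[SEQ]:[ZAG] = 3/8

Set S = (0, 0), R = (1, 0), Z = (0, 1), A = (1, 3); any affine frame gives the same invariant.
1. G is the centroid of triangle SZR ⇒ G = (1/3, 1/3)
2. C is the midpoint of RA ⇒ C = (1, 3/2)
3. Q lies on line CR with CQ:QR = 4:(-5) ⇒ Q = (1, 15/2)
4. E is where the line through S parallel to RQ meets line GR ⇒ E = (0, 1/2)
2·[SEQ] = -1/2, 2·[ZAG] = -4/3
[SEQ]:[ZAG] = -1/2:-4/3 = 3/8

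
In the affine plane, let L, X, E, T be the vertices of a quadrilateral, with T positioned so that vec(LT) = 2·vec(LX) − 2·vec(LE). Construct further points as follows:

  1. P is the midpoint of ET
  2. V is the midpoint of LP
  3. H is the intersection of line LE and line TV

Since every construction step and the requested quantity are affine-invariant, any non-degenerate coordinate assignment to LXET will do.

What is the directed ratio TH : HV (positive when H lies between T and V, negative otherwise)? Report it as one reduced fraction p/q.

Work in coordinates with L = (0, 0), X = (1, 0), E = (0, 1), T = (2, -2).
1. P is the midpoint of ET ⇒ P = (1, -1/2)
2. V is the midpoint of LP ⇒ V = (1/2, -1/4)
3. H is the intersection of line LE and line TV ⇒ H = (0, 1/3)
H = T + t·(V−T) with t = 4/3, so TH:HV = t:(1−t) = 4/3:-1/3

TH:HV = -4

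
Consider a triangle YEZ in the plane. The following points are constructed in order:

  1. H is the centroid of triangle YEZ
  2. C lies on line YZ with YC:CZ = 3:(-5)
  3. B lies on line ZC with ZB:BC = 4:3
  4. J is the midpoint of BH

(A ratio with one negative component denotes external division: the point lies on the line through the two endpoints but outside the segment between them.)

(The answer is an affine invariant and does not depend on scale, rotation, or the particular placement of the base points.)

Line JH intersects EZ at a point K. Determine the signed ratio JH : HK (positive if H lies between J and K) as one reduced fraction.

Choose coordinates Y = (0, 0), E = (1, 0), Z = (0, 1).
1. H is the centroid of triangle YEZ ⇒ H = (1/3, 1/3)
2. C lies on line YZ with YC:CZ = 3:(-5) ⇒ C = (0, -3/2)
3. B lies on line ZC with ZB:BC = 4:3 ⇒ B = (0, -3/7)
4. J is the midpoint of BH ⇒ J = (1/6, -1/21)
line JH meets EZ at K = (10/23, 13/23)
H = J + t·(K−J) with t = 23/37, so JH:HK = 23/37:14/37

JH:HK = 23/14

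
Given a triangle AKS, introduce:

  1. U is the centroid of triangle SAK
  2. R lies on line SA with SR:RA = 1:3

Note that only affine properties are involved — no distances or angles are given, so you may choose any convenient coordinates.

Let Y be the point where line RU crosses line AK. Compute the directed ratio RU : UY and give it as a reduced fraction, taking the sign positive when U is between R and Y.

Set A = (0, 0), K = (1, 0), S = (0, 1); any affine frame gives the same invariant.
1. U is the centroid of triangle SAK ⇒ U = (1/3, 1/3)
2. R lies on line SA with SR:RA = 1:3 ⇒ R = (0, 3/4)
line RU meets AK at Y = (3/5, 0)
U = R + t·(Y−R) with t = 5/9, so RU:UY = 5/9:4/9

RU:UY = 5/4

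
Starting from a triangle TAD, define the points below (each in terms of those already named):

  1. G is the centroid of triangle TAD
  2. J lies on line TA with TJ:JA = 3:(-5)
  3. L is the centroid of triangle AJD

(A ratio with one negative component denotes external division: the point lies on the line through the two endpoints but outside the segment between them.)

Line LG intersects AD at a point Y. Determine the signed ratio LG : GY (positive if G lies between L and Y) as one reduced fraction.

Work in coordinates with T = (0, 0), A = (1, 0), D = (0, 1).
1. G is the centroid of triangle TAD ⇒ G = (1/3, 1/3)
2. J lies on line TA with TJ:JA = 3:(-5) ⇒ J = (-3/2, 0)
3. L is the centroid of triangle AJD ⇒ L = (-1/6, 1/3)
line LG meets AD at Y = (2/3, 1/3)
G = L + t·(Y−L) with t = 3/5, so LG:GY = 3/5:2/5

LG:GY = 3/2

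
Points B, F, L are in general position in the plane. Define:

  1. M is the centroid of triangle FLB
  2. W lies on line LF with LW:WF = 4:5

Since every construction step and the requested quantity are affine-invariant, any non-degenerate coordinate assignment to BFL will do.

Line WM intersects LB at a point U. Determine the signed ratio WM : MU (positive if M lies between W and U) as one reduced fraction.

WM:MU = 1/3

Choose coordinates B = (0, 0), F = (1, 0), L = (0, 1).
1. M is the centroid of triangle FLB ⇒ M = (1/3, 1/3)
2. W lies on line LF with LW:WF = 4:5 ⇒ W = (4/9, 5/9)
line WM meets LB at U = (0, -1/3)
M = W + t·(U−W) with t = 1/4, so WM:MU = 1/4:3/4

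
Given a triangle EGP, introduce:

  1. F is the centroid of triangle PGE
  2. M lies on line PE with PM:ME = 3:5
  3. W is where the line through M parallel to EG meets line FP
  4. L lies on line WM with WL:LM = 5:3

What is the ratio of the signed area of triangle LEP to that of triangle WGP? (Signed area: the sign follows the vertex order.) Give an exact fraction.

[LEP]:[WGP] = -3/8

Work in coordinates with E = (0, 0), G = (1, 0), P = (0, 1).
1. F is the centroid of triangle PGE ⇒ F = (1/3, 1/3)
2. M lies on line PE with PM:ME = 3:5 ⇒ M = (0, 5/8)
3. W is where the line through M parallel to EG meets line FP ⇒ W = (3/16, 5/8)
4. L lies on line WM with WL:LM = 5:3 ⇒ L = (9/128, 5/8)
2·[LEP] = -9/128, 2·[WGP] = 3/16
[LEP]:[WGP] = -9/128:3/16 = -3/8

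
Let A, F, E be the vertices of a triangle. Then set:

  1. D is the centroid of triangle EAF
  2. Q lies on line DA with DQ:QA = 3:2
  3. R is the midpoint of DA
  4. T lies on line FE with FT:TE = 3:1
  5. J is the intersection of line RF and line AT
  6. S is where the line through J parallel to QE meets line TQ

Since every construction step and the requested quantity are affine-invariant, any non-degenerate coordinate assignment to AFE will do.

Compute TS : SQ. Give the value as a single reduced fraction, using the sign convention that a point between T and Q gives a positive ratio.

TS:SQ = -57/13

Work in coordinates with A = (0, 0), F = (1, 0), E = (0, 1).
1. D is the centroid of triangle EAF ⇒ D = (1/3, 1/3)
2. Q lies on line DA with DQ:QA = 3:2 ⇒ Q = (2/15, 2/15)
3. R is the midpoint of DA ⇒ R = (1/6, 1/6)
4. T lies on line FE with FT:TE = 3:1 ⇒ T = (1/4, 3/4)
5. J is the intersection of line RF and line AT ⇒ J = (1/16, 3/16)
6. S is where the line through J parallel to QE meets line TQ ⇒ S = (87/880, -43/880)
S = T + t·(Q−T) with t = 57/44, so TS:SQ = t:(1−t) = 57/44:-13/44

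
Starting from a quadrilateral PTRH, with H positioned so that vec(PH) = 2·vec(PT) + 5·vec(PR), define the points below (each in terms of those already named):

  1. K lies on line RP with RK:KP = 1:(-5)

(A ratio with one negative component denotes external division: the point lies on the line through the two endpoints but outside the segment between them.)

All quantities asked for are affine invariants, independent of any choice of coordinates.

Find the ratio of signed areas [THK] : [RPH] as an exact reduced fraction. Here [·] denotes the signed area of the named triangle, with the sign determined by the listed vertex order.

Assign P = (0, 0), T = (1, 0), R = (0, 1), H = (2, 5) — the answer is frame-independent, so this choice is without loss of generality.
1. K lies on line RP with RK:KP = 1:(-5) ⇒ K = (0, 5/4)
2·[THK] = 25/4, 2·[RPH] = 2
[THK]:[RPH] = 25/4:2 = 25/8

[THK]:[RPH] = 25/8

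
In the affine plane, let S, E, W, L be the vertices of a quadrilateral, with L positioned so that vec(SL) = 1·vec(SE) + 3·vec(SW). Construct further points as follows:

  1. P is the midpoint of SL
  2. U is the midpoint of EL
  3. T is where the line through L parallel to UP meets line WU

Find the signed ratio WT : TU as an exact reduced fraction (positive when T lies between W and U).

WT:TU = -4/3

Work in coordinates with S = (0, 0), E = (1, 0), W = (0, 1), L = (1, 3).
1. P is the midpoint of SL ⇒ P = (1/2, 3/2)
2. U is the midpoint of EL ⇒ U = (1, 3/2)
3. T is where the line through L parallel to UP meets line WU ⇒ T = (4, 3)
T = W + t·(U−W) with t = 4, so WT:TU = t:(1−t) = 4:-3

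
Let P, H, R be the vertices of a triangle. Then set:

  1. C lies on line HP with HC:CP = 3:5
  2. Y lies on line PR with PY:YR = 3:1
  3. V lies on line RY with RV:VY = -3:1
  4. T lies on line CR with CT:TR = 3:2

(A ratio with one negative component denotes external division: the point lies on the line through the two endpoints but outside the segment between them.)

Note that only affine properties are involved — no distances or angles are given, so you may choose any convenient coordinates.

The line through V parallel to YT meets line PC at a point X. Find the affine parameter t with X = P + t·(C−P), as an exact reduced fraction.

t = 5/3

Choose coordinates P = (0, 0), H = (1, 0), R = (0, 1).
1. C lies on line HP with HC:CP = 3:5 ⇒ C = (5/8, 0)
2. Y lies on line PR with PY:YR = 3:1 ⇒ Y = (0, 3/4)
3. V lies on line RY with RV:VY = -3:1 ⇒ V = (0, 5/8)
4. T lies on line CR with CT:TR = 3:2 ⇒ T = (1/4, 3/5)
through V parallel to YT: direction (1/4, -3/20); meets PC at X = (25/24, 0)
X = P + t·(C−P) with t = 5/3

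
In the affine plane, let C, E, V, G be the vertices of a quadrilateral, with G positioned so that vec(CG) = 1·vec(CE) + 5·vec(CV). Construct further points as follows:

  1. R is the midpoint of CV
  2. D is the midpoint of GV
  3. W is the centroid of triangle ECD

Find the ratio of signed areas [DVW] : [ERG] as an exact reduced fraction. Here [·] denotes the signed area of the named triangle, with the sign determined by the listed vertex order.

[DVW]:[ERG] = -1/5

Assign C = (0, 0), E = (1, 0), V = (0, 1), G = (1, 5) — the answer is frame-independent, so this choice is without loss of generality.
1. R is the midpoint of CV ⇒ R = (0, 1/2)
2. D is the midpoint of GV ⇒ D = (1/2, 3)
3. W is the centroid of triangle ECD ⇒ W = (1/2, 1)
2·[DVW] = 1, 2·[ERG] = -5
[DVW]:[ERG] = 1:-5 = -1/5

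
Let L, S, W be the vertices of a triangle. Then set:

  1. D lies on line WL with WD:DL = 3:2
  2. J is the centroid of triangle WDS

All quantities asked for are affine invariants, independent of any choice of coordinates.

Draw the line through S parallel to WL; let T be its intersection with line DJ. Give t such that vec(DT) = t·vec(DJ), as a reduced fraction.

Work in coordinates with L = (0, 0), S = (1, 0), W = (0, 1).
1. D lies on line WL with WD:DL = 3:2 ⇒ D = (0, 2/5)
2. J is the centroid of triangle WDS ⇒ J = (1/3, 7/15)
through S parallel to WL: direction (0, -1); meets DJ at T = (1, 3/5)
T = D + t·(J−D) with t = 3

t = 3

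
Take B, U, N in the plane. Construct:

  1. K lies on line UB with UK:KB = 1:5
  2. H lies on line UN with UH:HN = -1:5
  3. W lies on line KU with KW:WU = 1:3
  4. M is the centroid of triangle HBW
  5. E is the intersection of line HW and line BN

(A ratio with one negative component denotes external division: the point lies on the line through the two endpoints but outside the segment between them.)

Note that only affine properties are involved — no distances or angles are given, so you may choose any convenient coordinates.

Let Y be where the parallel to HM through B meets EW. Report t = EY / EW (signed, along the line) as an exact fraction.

t = 13/7

Assign B = (0, 0), U = (1, 0), N = (0, 1) — the answer is frame-independent, so this choice is without loss of generality.
1. K lies on line UB with UK:KB = 1:5 ⇒ K = (5/6, 0)
2. H lies on line UN with UH:HN = -1:5 ⇒ H = (5/4, -1/4)
3. W lies on line KU with KW:WU = 1:3 ⇒ W = (7/8, 0)
4. M is the centroid of triangle HBW ⇒ M = (17/24, -1/12)
5. E is the intersection of line HW and line BN ⇒ E = (0, 7/12)
through B parallel to HM: direction (-13/24, 1/6); meets EW at Y = (13/8, -1/2)
Y = E + t·(W−E) with t = 13/7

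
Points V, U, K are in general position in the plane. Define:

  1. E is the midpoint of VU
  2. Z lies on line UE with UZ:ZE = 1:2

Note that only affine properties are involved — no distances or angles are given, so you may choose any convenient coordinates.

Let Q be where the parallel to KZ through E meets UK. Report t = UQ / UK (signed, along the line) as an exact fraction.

t = 3

Set V = (0, 0), U = (1, 0), K = (0, 1); any affine frame gives the same invariant.
1. E is the midpoint of VU ⇒ E = (1/2, 0)
2. Z lies on line UE with UZ:ZE = 1:2 ⇒ Z = (5/6, 0)
through E parallel to KZ: direction (5/6, -1); meets UK at Q = (-2, 3)
Q = U + t·(K−U) with t = 3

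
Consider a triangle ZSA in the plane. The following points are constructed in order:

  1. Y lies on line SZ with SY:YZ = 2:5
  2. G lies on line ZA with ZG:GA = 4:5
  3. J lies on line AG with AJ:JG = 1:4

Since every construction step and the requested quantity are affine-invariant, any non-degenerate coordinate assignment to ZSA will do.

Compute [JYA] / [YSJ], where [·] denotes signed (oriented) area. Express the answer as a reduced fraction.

[JYA]:[YSJ] = 5/16

Work in coordinates with Z = (0, 0), S = (1, 0), A = (0, 1).
1. Y lies on line SZ with SY:YZ = 2:5 ⇒ Y = (5/7, 0)
2. G lies on line ZA with ZG:GA = 4:5 ⇒ G = (0, 4/9)
3. J lies on line AG with AJ:JG = 1:4 ⇒ J = (0, 8/9)
2·[JYA] = 5/63, 2·[YSJ] = 16/63
[JYA]:[YSJ] = 5/63:16/63 = 5/16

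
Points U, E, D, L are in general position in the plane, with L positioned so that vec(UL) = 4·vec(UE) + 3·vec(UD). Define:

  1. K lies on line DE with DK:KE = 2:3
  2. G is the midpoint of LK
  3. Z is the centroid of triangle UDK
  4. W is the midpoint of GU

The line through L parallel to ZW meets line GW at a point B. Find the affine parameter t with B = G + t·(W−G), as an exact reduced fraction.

t = -15/14

Set U = (0, 0), E = (1, 0), D = (0, 1), L = (4, 3); any affine frame gives the same invariant.
1. K lies on line DE with DK:KE = 2:3 ⇒ K = (2/5, 3/5)
2. G is the midpoint of LK ⇒ G = (11/5, 9/5)
3. Z is the centroid of triangle UDK ⇒ Z = (2/15, 8/15)
4. W is the midpoint of GU ⇒ W = (11/10, 9/10)
through L parallel to ZW: direction (29/30, 11/30); meets GW at B = (473/140, 387/140)
B = G + t·(W−G) with t = -15/14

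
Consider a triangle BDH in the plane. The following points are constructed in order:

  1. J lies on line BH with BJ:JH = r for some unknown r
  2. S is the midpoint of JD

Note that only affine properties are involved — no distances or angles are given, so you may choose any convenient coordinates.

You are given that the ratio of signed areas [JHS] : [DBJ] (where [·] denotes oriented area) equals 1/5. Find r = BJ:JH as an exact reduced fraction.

r = 5/2

Set B = (0, 0), D = (1, 0), H = (0, 1); any affine frame gives the same invariant.
1. With BJ:JH = r, write λ = r/(r+1) so J = B + λ·(H−B); J is affine-linear in λ
2. S is the midpoint of JD ⇒ S is an affine combination of earlier points and hence also affine-linear in λ
Every point depending on J is an affine combination of J and λ-independent points, so each such coordinate is linear in λ; the λ² term in each signed area is a multiple of (H−B)×(H−B) = 0, so 2·[JHS] and 2·[DBJ] are each linear in λ. Evaluating at λ=0 and λ=1:
  2·[JHS] = 1/2·λ − 1/2,   2·[DBJ] = −λ
So [JHS]:[DBJ] = (1/2·λ − 1/2) / (−λ). Setting this equal to 1/5:
  1/2·λ − 1/2 = 1/5·(−λ)  ⇒  λ = 5/7
Then r = λ/(1−λ) = (5/7)/(2/7) = 5/2. Check: with r = 5/2, J = (0, 5/7) and [JHS]:[DBJ] = 1/5 as required.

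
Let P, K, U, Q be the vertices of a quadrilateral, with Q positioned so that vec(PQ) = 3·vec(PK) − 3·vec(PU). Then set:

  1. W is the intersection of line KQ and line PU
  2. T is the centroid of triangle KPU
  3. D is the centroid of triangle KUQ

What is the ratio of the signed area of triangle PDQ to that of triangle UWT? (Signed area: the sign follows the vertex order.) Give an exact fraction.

Set P = (0, 0), K = (1, 0), U = (0, 1), Q = (3, -3); any affine frame gives the same invariant.
1. W is the intersection of line KQ and line PU ⇒ W = (0, 3/2)
2. T is the centroid of triangle KPU ⇒ T = (1/3, 1/3)
3. D is the centroid of triangle KUQ ⇒ D = (4/3, -2/3)
2·[PDQ] = -2, 2·[UWT] = -1/6
[PDQ]:[UWT] = -2:-1/6 = 12

[PDQ]:[UWT] = 12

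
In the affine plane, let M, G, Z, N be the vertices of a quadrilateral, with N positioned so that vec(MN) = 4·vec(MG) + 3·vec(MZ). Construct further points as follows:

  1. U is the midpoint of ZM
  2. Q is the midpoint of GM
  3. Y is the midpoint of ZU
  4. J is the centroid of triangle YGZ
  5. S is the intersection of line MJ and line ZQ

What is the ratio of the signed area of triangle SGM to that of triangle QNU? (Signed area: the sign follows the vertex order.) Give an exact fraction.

Assign M = (0, 0), G = (1, 0), Z = (0, 1), N = (4, 3) — the answer is frame-independent, so this choice is without loss of generality.
1. U is the midpoint of ZM ⇒ U = (0, 1/2)
2. Q is the midpoint of GM ⇒ Q = (1/2, 0)
3. Y is the midpoint of ZU ⇒ Y = (0, 3/4)
4. J is the centroid of triangle YGZ ⇒ J = (1/3, 7/12)
5. S is the intersection of line MJ and line ZQ ⇒ S = (4/15, 7/15)
2·[SGM] = -7/15, 2·[QNU] = 13/4
[SGM]:[QNU] = -7/15:13/4 = -28/195

[SGM]:[QNU] = -28/195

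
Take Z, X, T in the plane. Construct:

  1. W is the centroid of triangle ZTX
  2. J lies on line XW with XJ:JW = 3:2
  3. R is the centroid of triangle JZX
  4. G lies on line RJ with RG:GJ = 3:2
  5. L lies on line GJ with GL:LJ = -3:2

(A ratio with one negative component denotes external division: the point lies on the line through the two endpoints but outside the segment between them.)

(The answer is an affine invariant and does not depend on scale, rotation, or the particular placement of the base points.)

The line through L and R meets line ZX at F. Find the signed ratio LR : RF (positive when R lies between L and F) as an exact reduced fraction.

Set Z = (0, 0), X = (1, 0), T = (0, 1); any affine frame gives the same invariant.
1. W is the centroid of triangle ZTX ⇒ W = (1/3, 1/3)
2. J lies on line XW with XJ:JW = 3:2 ⇒ J = (3/5, 1/5)
3. R is the centroid of triangle JZX ⇒ R = (8/15, 1/15)
4. G lies on line RJ with RG:GJ = 3:2 ⇒ G = (43/75, 11/75)
5. L lies on line GJ with GL:LJ = -3:2 ⇒ L = (49/75, 23/75)
line LR meets ZX at F = (1/2, 0)
R = L + t·(F−L) with t = 18/23, so LR:RF = 18/23:5/23

LR:RF = 18/5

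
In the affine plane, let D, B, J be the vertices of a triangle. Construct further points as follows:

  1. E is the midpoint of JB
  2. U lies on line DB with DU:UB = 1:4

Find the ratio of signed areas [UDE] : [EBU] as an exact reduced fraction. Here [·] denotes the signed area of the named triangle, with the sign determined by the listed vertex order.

Assign D = (0, 0), B = (1, 0), J = (0, 1) — the answer is frame-independent, so this choice is without loss of generality.
1. E is the midpoint of JB ⇒ E = (1/2, 1/2)
2. U lies on line DB with DU:UB = 1:4 ⇒ U = (1/5, 0)
2·[UDE] = -1/10, 2·[EBU] = -2/5
[UDE]:[EBU] = -1/10:-2/5 = 1/4

[UDE]:[EBU] = 1/4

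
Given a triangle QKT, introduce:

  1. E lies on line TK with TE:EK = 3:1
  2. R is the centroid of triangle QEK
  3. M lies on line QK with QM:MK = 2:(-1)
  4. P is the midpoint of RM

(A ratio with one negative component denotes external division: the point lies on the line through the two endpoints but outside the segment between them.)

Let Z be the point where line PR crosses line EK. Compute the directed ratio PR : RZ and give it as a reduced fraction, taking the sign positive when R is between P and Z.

PR:RZ = -2

Work in coordinates with Q = (0, 0), K = (1, 0), T = (0, 1).
1. E lies on line TK with TE:EK = 3:1 ⇒ E = (3/4, 1/4)
2. R is the centroid of triangle QEK ⇒ R = (7/12, 1/12)
3. M lies on line QK with QM:MK = 2:(-1) ⇒ M = (2, 0)
4. P is the midpoint of RM ⇒ P = (31/24, 1/24)
line PR meets EK at Z = (15/16, 1/16)
R = P + t·(Z−P) with t = 2, so PR:RZ = 2:-1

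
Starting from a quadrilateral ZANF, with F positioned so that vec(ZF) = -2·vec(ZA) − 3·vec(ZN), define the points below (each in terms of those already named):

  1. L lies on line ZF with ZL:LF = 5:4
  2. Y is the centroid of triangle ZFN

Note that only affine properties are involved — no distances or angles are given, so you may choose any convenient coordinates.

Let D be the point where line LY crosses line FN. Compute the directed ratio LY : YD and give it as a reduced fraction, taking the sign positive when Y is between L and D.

LY:YD = 1/3

Set Z = (0, 0), A = (1, 0), N = (0, 1), F = (-2, -3); any affine frame gives the same invariant.
1. L lies on line ZF with ZL:LF = 5:4 ⇒ L = (-10/9, -5/3)
2. Y is the centroid of triangle ZFN ⇒ Y = (-2/3, -2/3)
line LY meets FN at D = (2/3, 7/3)
Y = L + t·(D−L) with t = 1/4, so LY:YD = 1/4:3/4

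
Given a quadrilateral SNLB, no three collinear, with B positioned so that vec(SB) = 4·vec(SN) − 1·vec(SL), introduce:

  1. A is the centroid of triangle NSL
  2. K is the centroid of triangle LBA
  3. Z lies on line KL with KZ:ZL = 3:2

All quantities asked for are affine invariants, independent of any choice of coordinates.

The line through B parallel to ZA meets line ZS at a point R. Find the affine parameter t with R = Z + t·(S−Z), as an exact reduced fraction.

t = -66

Set S = (0, 0), N = (1, 0), L = (0, 1), B = (4, -1); any affine frame gives the same invariant.
1. A is the centroid of triangle NSL ⇒ A = (1/3, 1/3)
2. K is the centroid of triangle LBA ⇒ K = (13/9, 1/9)
3. Z lies on line KL with KZ:ZL = 3:2 ⇒ Z = (26/45, 29/45)
through B parallel to ZA: direction (-11/45, -14/45); meets ZS at R = (1742/45, 1943/45)
R = Z + t·(S−Z) with t = -66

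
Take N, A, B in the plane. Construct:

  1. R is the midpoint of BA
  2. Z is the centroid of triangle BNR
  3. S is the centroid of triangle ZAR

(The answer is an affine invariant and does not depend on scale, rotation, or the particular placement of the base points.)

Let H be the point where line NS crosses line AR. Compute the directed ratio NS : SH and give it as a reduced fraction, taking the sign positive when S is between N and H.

Choose coordinates N = (0, 0), A = (1, 0), B = (0, 1).
1. R is the midpoint of BA ⇒ R = (1/2, 1/2)
2. Z is the centroid of triangle BNR ⇒ Z = (1/6, 1/2)
3. S is the centroid of triangle ZAR ⇒ S = (5/9, 1/3)
line NS meets AR at H = (5/8, 3/8)
S = N + t·(H−N) with t = 8/9, so NS:SH = 8/9:1/9

NS:SH = 8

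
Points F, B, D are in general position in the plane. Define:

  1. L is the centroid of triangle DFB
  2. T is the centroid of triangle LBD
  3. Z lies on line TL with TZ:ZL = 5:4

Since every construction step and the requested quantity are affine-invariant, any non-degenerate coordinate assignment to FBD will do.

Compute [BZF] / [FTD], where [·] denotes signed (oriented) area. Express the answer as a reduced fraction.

Work in coordinates with F = (0, 0), B = (1, 0), D = (0, 1).
1. L is the centroid of triangle DFB ⇒ L = (1/3, 1/3)
2. T is the centroid of triangle LBD ⇒ T = (4/9, 4/9)
3. Z lies on line TL with TZ:ZL = 5:4 ⇒ Z = (31/81, 31/81)
2·[BZF] = 31/81, 2·[FTD] = 4/9
[BZF]:[FTD] = 31/81:4/9 = 31/36

[BZF]:[FTD] = 31/36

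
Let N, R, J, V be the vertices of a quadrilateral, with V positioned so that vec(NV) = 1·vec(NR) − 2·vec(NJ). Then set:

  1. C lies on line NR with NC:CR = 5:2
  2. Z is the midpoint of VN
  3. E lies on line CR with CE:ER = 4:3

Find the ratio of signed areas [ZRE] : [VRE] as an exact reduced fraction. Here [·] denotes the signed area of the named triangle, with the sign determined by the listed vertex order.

[ZRE]:[VRE] = 1/2

Work in coordinates with N = (0, 0), R = (1, 0), J = (0, 1), V = (1, -2).
1. C lies on line NR with NC:CR = 5:2 ⇒ C = (5/7, 0)
2. Z is the midpoint of VN ⇒ Z = (1/2, -1)
3. E lies on line CR with CE:ER = 4:3 ⇒ E = (43/49, 0)
2·[ZRE] = 6/49, 2·[VRE] = 12/49
[ZRE]:[VRE] = 6/49:12/49 = 1/2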